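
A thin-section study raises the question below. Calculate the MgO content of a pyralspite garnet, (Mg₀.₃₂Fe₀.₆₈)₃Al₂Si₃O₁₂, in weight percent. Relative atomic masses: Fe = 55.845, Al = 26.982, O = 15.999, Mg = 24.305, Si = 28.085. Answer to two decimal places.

8.28 wt%

Formula mass = 467.464 g/mol.
0.96 Mg → 0.9600 mol MgO per formula unit; M(MgO) = 40.304, so MgO mass = 38.692 g.
38.692/467.464 × 100 = 8.28 wt%.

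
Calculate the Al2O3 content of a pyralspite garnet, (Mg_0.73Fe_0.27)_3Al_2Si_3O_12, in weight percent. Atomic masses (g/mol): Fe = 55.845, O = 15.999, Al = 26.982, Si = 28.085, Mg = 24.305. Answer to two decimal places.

Molar mass of (Mg_0.73Fe_0.27)_3Al_2Si_3O_12 = 2.19*24.305 + 0.81*55.845 + 2*26.982 + 3*28.085 + 12*15.999 = 428.669 g/mol.
Each formula unit contains 2 Al, equivalent to 2/2 = 1.0000 mol Al2O3.
M(Al2O3) = 2×26.982 + 3×15.999 = 101.961 g/mol.
Mass of Al2O3 per formula unit = 1.0000 × 101.961 = 101.961 g.
Al2O3 wt% = 101.961 / 428.669 × 100 = 23.79%.

23.79 wt%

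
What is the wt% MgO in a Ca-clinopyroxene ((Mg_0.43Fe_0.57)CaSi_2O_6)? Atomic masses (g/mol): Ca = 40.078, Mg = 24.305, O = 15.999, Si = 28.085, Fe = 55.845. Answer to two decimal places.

M((Mg_0.43Fe_0.57)CaSi_2O_6) = 234.525 g/mol; M(MgO) = 40.304 g/mol.
Moles MgO per formula unit = 0.43 Mg ÷ 1 = 0.4300.
MgO fraction = (0.4300 × 40.304) / 234.525 = 17.331/234.525 = 0.0739.

7.39 wt%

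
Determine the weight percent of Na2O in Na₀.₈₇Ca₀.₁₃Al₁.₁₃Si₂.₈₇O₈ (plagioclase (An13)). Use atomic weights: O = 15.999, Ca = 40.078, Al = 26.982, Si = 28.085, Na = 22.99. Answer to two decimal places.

Formula mass = 264.297 g/mol.
0.87 Na → 0.4350 mol Na2O per formula unit; M(Na2O) = 61.979, so Na2O mass = 26.961 g.
26.961/264.297 × 100 = 10.20 wt%.

10.20 wt%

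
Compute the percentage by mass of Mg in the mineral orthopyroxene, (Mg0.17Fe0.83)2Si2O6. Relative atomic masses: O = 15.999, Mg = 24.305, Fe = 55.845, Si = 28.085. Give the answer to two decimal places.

3.26 mass %

Molar mass of (Mg0.17Fe0.83)2Si2O6: 0.34·24.305 + 1.66·55.845 + 2·28.085 + 6·15.999 = 253.130 g/mol.
Mass of Mg per formula unit: 0.34 × 24.305 = 8.264 g.
Weight fraction Mg = 8.264 / 253.130 = 0.0326.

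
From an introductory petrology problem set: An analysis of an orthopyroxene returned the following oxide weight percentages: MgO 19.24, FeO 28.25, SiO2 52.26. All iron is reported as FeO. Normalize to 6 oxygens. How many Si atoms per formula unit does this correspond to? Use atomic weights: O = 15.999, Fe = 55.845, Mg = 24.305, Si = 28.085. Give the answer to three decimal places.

MgO (M=40.304): mol = 0.47737; Mg = 0.47737, O = 0.47737.
FeO (M=71.844): mol = 0.39321; Fe = 0.39321, O = 0.39321.
SiO2 (M=60.083): mol = 0.86980; Si = 0.86980, O = 1.73960.
ΣO = 2.61018; factor = 6/ΣO = 2.29869.
Si apfu = 0.86980 × 2.29869 = 1.999.

1.999 Si apfu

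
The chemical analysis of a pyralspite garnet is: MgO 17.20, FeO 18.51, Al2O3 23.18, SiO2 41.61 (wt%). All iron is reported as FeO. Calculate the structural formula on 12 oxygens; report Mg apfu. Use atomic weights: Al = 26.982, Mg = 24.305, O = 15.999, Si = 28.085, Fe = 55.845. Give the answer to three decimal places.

1.861 Mg apfu

MgO: 17.20/40.304 = 0.42676 mol → 0.42676 mol Mg, 0.42676 mol O.
FeO: 18.51/71.844 = 0.25764 mol → 0.25764 mol Fe, 0.25764 mol O.
Al2O3: 23.18/101.961 = 0.22734 mol → 0.45468 mol Al, 0.68202 mol O.
SiO2: 41.61/60.083 = 0.69254 mol → 0.69254 mol Si, 1.38508 mol O.
Total oxygen = 2.75150 mol. Normalization factor = 12/2.75150 = 4.36126.
Mg per 12 O = 0.42676 × 4.36126 = 1.861.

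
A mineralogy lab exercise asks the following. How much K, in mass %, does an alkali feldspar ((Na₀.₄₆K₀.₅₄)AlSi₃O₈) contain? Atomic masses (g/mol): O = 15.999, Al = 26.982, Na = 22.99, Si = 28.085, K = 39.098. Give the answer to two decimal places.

Formula mass = 0.46·22.99 + 0.54·39.098 + 1·26.982 + 3·28.085 + 8·15.999 = 270.917 g/mol, of which 21.113 g is K.
So K makes up 21.113/270.917 = 0.0779 of the mass, i.e. 7.79%.

7.79 mass %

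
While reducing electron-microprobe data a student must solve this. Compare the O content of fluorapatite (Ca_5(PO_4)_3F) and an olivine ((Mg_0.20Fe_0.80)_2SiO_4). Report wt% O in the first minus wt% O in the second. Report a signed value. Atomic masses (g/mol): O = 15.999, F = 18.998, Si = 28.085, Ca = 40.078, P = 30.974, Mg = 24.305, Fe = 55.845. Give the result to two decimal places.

4.59 percentage points

M(Ca_5(PO_4)_3F) = 504.298 g/mol, so wt% O = 191.988/504.298 × 100 = 38.07%.
M((Mg_0.20Fe_0.80)_2SiO_4) = 191.155 g/mol, so wt% O = 63.996/191.155 × 100 = 33.48%.
38.07 − 33.48 = 4.59 pp.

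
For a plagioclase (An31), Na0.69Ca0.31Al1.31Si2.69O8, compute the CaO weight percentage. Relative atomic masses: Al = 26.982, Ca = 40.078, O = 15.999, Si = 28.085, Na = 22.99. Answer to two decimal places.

6.51 wt%

M(Na0.69Ca0.31Al1.31Si2.69O8) = 267.174 g/mol; M(CaO) = 56.077 g/mol.
Moles CaO per formula unit = 0.31 Ca ÷ 1 = 0.3100.
CaO fraction = (0.3100 × 56.077) / 267.174 = 17.384/267.174 = 0.0651.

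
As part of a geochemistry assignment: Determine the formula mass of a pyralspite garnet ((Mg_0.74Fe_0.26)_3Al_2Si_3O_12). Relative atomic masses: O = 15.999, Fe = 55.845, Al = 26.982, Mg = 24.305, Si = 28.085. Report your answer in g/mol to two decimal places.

Mg: 2.22 × 24.305 = 53.9571
Fe: 0.78 × 55.845 = 43.5591
Al: 2 × 26.982 = 53.9640
Si: 3 × 28.085 = 84.2550
O: 12 × 15.999 = 191.9880
Summing the contributions gives the formula mass.

427.72 g/mol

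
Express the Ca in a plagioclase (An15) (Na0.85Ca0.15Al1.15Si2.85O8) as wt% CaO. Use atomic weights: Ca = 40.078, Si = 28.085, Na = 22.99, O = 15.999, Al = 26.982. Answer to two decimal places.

3.18 wt%

M(Na0.85Ca0.15Al1.15Si2.85O8) = 264.617 g/mol; M(CaO) = 56.077 g/mol.
Moles CaO per formula unit = 0.15 Ca ÷ 1 = 0.1500.
CaO fraction = (0.1500 × 56.077) / 264.617 = 8.412/264.617 = 0.0318.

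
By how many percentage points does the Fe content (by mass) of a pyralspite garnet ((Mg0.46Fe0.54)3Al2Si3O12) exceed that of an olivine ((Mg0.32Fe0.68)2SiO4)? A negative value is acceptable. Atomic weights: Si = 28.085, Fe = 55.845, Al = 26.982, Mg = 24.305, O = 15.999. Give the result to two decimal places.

-21.45 percentage points

First mineral: 90.469 g Fe in 454.217 g formula = 19.92 wt% Fe.
Second mineral: 75.949 g Fe in 183.585 g formula = 41.37 wt% Fe.
19.92% − 41.37% gives a difference of -21.45 percentage points.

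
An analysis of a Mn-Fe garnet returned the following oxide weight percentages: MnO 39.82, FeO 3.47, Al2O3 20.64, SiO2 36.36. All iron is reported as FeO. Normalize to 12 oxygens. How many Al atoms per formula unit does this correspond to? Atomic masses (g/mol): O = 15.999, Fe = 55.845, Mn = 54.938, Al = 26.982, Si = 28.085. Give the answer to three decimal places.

MnO: 39.82/70.937 = 0.56134 mol → 0.56134 mol Mn, 0.56134 mol O.
FeO: 3.47/71.844 = 0.04830 mol → 0.04830 mol Fe, 0.04830 mol O.
Al2O3: 20.64/101.961 = 0.20243 mol → 0.40486 mol Al, 0.60729 mol O.
SiO2: 36.36/60.083 = 0.60516 mol → 0.60516 mol Si, 1.21032 mol O.
Total oxygen = 2.42725 mol. Normalization factor = 12/2.42725 = 4.94387.
Al per 12 O = 0.40486 × 4.94387 = 2.002.

2.002 Al apfu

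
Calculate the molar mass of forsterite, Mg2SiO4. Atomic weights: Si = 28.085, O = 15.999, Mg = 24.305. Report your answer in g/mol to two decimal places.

Mg: 2 × 24.305 = 48.6100
Si: 1 × 28.085 = 28.0850
O: 4 × 15.999 = 63.9960
Summing the contributions gives the formula mass.

140.69 g/mol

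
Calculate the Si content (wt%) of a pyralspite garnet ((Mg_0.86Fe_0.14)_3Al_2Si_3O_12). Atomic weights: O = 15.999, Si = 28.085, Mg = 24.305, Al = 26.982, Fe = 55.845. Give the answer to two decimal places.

20.24 wt%

Formula mass = 2.58×24.305 + 0.42×55.845 + 2×26.982 + 3×28.085 + 12×15.999 = 416.369 g/mol, of which 84.255 g is Si.
So Si makes up 84.255/416.369 = 0.2024 of the mass, i.e. 20.24%.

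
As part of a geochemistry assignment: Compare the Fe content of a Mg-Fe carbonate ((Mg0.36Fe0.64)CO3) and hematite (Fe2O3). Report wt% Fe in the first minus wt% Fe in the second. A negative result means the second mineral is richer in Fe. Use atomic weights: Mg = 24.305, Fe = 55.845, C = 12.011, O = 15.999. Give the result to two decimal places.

-35.74 percentage points

First mineral: 35.741 g Fe in 104.499 g formula = 34.20 wt% Fe.
Second mineral: 111.690 g Fe in 159.687 g formula = 69.94 wt% Fe.
34.20% − 69.94% gives a difference of -35.74 percentage points.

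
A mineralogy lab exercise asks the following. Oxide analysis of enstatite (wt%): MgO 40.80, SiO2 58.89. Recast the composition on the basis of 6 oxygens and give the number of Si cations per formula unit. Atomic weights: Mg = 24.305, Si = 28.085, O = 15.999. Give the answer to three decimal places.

1.978 Si apfu

40.80 wt% MgO ÷ 40.304 g/mol = 1.01231 mol, giving 1.01231 Mg and 1.01231 O.
58.89 wt% SiO2 ÷ 60.083 g/mol = 0.98014 mol, giving 0.98014 Si and 1.96028 O.
Oxygen sums to 2.97259; scaling by 6/2.97259 = 2.01844 puts the formula on 6 O.
Si: 0.98014 × 2.01844 = 1.978 atoms per formula unit.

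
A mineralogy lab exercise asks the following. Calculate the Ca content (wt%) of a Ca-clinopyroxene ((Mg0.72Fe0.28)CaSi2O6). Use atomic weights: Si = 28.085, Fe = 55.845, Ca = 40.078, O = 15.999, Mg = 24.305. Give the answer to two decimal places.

M((Mg0.72Fe0.28)CaSi2O6) = 225.378 g/mol.
Ca contributes 1 × 40.078 = 40.078 g per mole.
40.078/225.378 = 0.1778 → 17.78%.

17.78 wt%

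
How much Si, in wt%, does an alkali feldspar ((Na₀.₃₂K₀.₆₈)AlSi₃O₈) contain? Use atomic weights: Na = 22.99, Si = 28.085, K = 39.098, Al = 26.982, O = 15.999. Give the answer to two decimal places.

Molar mass of (Na₀.₃₂K₀.₆₈)AlSi₃O₈: 0.32*22.99 + 0.68*39.098 + 1*26.982 + 3*28.085 + 8*15.999 = 273.172 g/mol.
Mass of Si per formula unit: 3 × 28.085 = 84.255 g.
Weight fraction Si = 84.255 / 273.172 = 0.3084.

30.84 wt%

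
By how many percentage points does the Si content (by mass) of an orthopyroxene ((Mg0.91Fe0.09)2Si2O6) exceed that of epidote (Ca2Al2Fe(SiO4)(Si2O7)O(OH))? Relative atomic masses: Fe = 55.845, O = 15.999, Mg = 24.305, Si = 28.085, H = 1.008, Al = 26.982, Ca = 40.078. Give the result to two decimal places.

Si in (Mg0.91Fe0.09)2Si2O6: molar mass 206.451 g/mol; 2×28.085 = 56.170 g → 27.21 wt%.
Si in Ca2Al2Fe(SiO4)(Si2O7)O(OH): molar mass 483.215 g/mol; 3×28.085 = 84.255 g → 17.44 wt%.
Difference = 27.21 − 17.44 = 9.77 percentage points.

9.77 percentage points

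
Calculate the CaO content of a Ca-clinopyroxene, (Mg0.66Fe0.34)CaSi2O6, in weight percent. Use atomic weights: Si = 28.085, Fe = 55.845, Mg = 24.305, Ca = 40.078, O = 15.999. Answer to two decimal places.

24.67 wt%

Molar mass of (Mg0.66Fe0.34)CaSi2O6 = 0.66×24.305 + 0.34×55.845 + 1×40.078 + 2×28.085 + 6×15.999 = 227.271 g/mol.
Each formula unit contains 1 Ca, equivalent to 1/1 = 1.0000 mol CaO.
M(CaO) = 1×40.078 + 1×15.999 = 56.077 g/mol.
Mass of CaO per formula unit = 1.0000 × 56.077 = 56.077 g.
CaO wt% = 56.077 / 227.271 × 100 = 24.67%.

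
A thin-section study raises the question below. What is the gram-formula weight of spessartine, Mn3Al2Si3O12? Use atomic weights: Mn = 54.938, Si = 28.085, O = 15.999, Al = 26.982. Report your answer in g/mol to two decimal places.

The formula mass is the sum 3·54.938 + 2·26.982 + 3·28.085 + 12·15.999.

495.02 g/mol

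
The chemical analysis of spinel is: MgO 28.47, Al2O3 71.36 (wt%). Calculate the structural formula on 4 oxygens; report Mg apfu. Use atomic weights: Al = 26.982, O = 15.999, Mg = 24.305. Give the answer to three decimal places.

MgO (M=40.304): mol = 0.70638; Mg = 0.70638, O = 0.70638.
Al2O3 (M=101.961): mol = 0.69988; Al = 1.39976, O = 2.09964.
ΣO = 2.80602; factor = 4/ΣO = 1.42551.
Mg apfu = 0.70638 × 1.42551 = 1.007.

1.007 Mg apfu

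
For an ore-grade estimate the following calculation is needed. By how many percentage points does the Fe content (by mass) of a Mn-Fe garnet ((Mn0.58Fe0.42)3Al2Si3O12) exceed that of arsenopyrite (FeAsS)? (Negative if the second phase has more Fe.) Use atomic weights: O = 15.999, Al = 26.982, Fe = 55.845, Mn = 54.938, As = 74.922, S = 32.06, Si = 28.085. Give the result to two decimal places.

-20.12 percentage points

First mineral: 70.365 g Fe in 496.164 g formula = 14.18 wt% Fe.
Second mineral: 55.845 g Fe in 162.827 g formula = 34.30 wt% Fe.
14.18% − 34.30% gives a difference of -20.12 percentage points.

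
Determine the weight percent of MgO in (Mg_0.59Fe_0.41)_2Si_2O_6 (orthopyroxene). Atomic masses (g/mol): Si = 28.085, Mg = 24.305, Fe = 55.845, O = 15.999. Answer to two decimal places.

Formula mass = 226.637 g/mol.
1.18 Mg → 1.1800 mol MgO per formula unit; M(MgO) = 40.304, so MgO mass = 47.559 g.
47.559/226.637 × 100 = 20.98 wt%.

20.98 wt%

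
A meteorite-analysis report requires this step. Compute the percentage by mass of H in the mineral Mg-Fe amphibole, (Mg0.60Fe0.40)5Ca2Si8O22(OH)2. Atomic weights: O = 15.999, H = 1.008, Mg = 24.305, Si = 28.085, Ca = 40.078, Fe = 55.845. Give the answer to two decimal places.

0.23 mass %

Formula mass = 3*24.305 + 2*55.845 + 2*40.078 + 8*28.085 + 24*15.999 + 2*1.008 = 875.433 g/mol, of which 2.016 g is H.
So H makes up 2.016/875.433 = 0.0023 of the mass, i.e. 0.23%.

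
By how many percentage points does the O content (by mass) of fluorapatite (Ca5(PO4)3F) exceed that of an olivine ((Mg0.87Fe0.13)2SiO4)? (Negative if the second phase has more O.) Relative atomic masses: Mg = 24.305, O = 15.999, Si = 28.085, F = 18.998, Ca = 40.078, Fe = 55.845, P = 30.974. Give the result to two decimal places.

First mineral: 191.988 g O in 504.298 g formula = 38.07 wt% O.
Second mineral: 63.996 g O in 148.891 g formula = 42.98 wt% O.
38.07% − 42.98% gives a difference of -4.91 percentage points.

-4.91 percentage points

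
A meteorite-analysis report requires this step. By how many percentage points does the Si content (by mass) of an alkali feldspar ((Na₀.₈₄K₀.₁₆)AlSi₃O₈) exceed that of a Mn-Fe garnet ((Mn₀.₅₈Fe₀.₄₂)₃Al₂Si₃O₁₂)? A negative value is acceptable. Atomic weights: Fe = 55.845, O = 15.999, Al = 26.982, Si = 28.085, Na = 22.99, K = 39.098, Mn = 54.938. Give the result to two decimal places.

First mineral: 84.255 g Si in 264.796 g formula = 31.82 wt% Si.
Second mineral: 84.255 g Si in 496.164 g formula = 16.98 wt% Si.
31.82% − 16.98% gives a difference of 14.84 percentage points.

14.84 percentage points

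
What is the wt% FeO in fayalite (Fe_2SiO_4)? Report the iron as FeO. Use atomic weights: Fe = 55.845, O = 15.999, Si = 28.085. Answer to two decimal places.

70.51 wt%

Formula mass = 203.771 g/mol.
2 Fe → 2.0000 mol FeO per formula unit; M(FeO) = 71.844, so FeO mass = 143.688 g.
143.688/203.771 × 100 = 70.51 wt%.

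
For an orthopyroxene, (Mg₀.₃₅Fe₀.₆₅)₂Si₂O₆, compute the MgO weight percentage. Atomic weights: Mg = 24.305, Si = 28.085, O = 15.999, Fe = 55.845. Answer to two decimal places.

Molar mass of (Mg₀.₃₅Fe₀.₆₅)₂Si₂O₆ = 0.70*24.305 + 1.30*55.845 + 2*28.085 + 6*15.999 = 241.776 g/mol.
Each formula unit contains 0.70 Mg, equivalent to 0.70/1 = 0.7000 mol MgO.
M(MgO) = 1×24.305 + 1×15.999 = 40.304 g/mol.
Mass of MgO per formula unit = 0.7000 × 40.304 = 28.213 g.
MgO wt% = 28.213 / 241.776 × 100 = 11.67%.

11.67 wt%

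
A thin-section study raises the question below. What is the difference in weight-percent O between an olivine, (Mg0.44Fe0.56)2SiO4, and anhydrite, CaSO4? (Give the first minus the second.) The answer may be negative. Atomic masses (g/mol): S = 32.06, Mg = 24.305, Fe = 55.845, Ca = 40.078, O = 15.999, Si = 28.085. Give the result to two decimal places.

-10.65 percentage points

M((Mg0.44Fe0.56)2SiO4) = 176.016 g/mol, so wt% O = 63.996/176.016 × 100 = 36.36%.
M(CaSO4) = 136.134 g/mol, so wt% O = 63.996/136.134 × 100 = 47.01%.
36.36 − 47.01 = -10.65 pp.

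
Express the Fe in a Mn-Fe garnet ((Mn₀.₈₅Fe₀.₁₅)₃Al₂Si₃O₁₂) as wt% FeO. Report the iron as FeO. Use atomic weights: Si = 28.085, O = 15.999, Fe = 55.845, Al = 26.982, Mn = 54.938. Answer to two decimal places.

Formula mass = 495.429 g/mol.
0.45 Fe → 0.4500 mol FeO per formula unit; M(FeO) = 71.844, so FeO mass = 32.330 g.
32.330/495.429 × 100 = 6.53 wt%.

6.53 wt%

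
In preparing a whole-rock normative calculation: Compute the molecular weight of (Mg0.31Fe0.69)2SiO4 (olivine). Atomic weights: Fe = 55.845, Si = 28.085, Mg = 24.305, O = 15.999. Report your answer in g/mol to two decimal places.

M = 0.62*24.305 + 1.38*55.845 + 1*28.085 + 4*15.999

184.22 g/mol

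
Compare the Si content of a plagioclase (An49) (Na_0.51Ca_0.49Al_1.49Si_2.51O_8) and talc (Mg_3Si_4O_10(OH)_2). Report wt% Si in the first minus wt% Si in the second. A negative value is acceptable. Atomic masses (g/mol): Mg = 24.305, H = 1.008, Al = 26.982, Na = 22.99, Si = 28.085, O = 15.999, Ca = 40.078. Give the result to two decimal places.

First mineral: 70.493 g Si in 270.052 g formula = 26.10 wt% Si.
Second mineral: 112.340 g Si in 379.259 g formula = 29.62 wt% Si.
26.10% − 29.62% gives a difference of -3.52 percentage points.

-3.52 percentage points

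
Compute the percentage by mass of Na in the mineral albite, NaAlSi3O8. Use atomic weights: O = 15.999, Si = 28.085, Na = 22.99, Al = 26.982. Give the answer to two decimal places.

Formula mass = 1×22.99 + 1×26.982 + 3×28.085 + 8×15.999 = 262.219 g/mol, of which 22.990 g is Na.
So Na makes up 22.990/262.219 = 0.0877 of the mass, i.e. 8.77%.

8.77 weight percent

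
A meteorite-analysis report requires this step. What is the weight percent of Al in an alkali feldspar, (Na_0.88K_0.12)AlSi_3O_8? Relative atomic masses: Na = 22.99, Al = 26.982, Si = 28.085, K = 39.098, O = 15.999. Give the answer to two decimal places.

Formula mass = 0.88*22.99 + 0.12*39.098 + 1*26.982 + 3*28.085 + 8*15.999 = 264.152 g/mol, of which 26.982 g is Al.
So Al makes up 26.982/264.152 = 0.1021 of the mass, i.e. 10.21%.

10.21 weight percent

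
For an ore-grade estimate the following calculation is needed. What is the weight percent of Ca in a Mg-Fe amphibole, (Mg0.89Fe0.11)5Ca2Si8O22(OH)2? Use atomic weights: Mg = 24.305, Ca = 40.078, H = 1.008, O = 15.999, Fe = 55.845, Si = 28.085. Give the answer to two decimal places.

M((Mg0.89Fe0.11)5Ca2Si8O22(OH)2) = 829.700 g/mol.
Ca contributes 2 × 40.078 = 80.156 g per mole.
80.156/829.700 = 0.0966 → 9.66%.

9.66 weight percent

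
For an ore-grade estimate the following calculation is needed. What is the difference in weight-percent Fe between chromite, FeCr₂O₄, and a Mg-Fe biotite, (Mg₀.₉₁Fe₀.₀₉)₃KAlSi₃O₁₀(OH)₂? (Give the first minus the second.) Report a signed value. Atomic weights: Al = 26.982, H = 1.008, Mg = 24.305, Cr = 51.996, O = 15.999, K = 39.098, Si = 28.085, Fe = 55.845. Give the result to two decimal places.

First mineral: 55.845 g Fe in 223.833 g formula = 24.95 wt% Fe.
Second mineral: 15.078 g Fe in 425.770 g formula = 3.54 wt% Fe.
24.95% − 3.54% gives a difference of 21.41 percentage points.

21.41 percentage points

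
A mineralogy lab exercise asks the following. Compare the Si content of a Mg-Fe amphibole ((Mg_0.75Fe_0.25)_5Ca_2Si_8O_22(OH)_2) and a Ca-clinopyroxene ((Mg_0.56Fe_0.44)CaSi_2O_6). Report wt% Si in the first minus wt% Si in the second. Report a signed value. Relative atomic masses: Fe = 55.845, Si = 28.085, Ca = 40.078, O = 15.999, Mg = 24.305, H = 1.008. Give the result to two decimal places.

Si in (Mg_0.75Fe_0.25)_5Ca_2Si_8O_22(OH)_2: molar mass 851.778 g/mol; 8×28.085 = 224.680 g → 26.38 wt%.
Si in (Mg_0.56Fe_0.44)CaSi_2O_6: molar mass 230.425 g/mol; 2×28.085 = 56.170 g → 24.38 wt%.
Difference = 26.38 − 24.38 = 2.00 percentage points.

2.00 percentage points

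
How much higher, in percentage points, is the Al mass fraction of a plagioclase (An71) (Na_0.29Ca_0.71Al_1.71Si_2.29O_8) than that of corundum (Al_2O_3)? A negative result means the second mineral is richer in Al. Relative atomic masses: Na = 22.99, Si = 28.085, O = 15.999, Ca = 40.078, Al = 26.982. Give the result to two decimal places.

First mineral: 46.139 g Al in 273.568 g formula = 16.87 wt% Al.
Second mineral: 53.964 g Al in 101.961 g formula = 52.93 wt% Al.
16.87% − 52.93% gives a difference of -36.06 percentage points.

-36.06 percentage points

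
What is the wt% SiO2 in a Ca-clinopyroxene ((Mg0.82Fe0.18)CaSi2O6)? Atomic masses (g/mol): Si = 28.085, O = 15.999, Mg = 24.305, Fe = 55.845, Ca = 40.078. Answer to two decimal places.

54.07 wt%

M((Mg0.82Fe0.18)CaSi2O6) = 222.224 g/mol; M(SiO2) = 60.083 g/mol.
Moles SiO2 per formula unit = 2 Si ÷ 1 = 2.0000.
SiO2 fraction = (2.0000 × 60.083) / 222.224 = 120.166/222.224 = 0.5407.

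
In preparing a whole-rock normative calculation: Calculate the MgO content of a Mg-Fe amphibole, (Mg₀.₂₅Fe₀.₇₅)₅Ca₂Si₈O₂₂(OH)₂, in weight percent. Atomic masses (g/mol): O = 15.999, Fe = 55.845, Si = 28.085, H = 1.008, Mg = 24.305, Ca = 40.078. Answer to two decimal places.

Formula mass = 930.628 g/mol.
1.25 Mg → 1.2500 mol MgO per formula unit; M(MgO) = 40.304, so MgO mass = 50.380 g.
50.380/930.628 × 100 = 5.41 wt%.

5.41 wt%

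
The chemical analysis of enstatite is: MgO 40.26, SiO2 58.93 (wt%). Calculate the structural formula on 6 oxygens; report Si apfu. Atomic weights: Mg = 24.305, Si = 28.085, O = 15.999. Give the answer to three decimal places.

40.26 wt% MgO ÷ 40.304 g/mol = 0.99891 mol, giving 0.99891 Mg and 0.99891 O.
58.93 wt% SiO2 ÷ 60.083 g/mol = 0.98081 mol, giving 0.98081 Si and 1.96162 O.
Oxygen sums to 2.96053; scaling by 6/2.96053 = 2.02666 puts the formula on 6 O.
Si: 0.98081 × 2.02666 = 1.988 atoms per formula unit.

1.988 Si apfu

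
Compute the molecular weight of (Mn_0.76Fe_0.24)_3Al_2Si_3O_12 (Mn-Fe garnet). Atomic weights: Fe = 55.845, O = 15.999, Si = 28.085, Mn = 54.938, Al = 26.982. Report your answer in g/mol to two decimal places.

495.67 g/mol

Mn: 2.28 × 54.938 = 125.2586
Fe: 0.72 × 55.845 = 40.2084
Al: 2 × 26.982 = 53.9640
Si: 3 × 28.085 = 84.2550
O: 12 × 15.999 = 191.9880
Summing the contributions gives the formula mass.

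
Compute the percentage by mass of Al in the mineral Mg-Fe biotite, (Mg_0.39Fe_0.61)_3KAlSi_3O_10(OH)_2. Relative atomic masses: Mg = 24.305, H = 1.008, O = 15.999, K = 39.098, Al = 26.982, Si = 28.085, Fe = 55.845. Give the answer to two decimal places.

5.68 mass %

Molar mass of (Mg_0.39Fe_0.61)_3KAlSi_3O_10(OH)_2: 1.17·24.305 + 1.83·55.845 + 1·39.098 + 1·26.982 + 3·28.085 + 12·15.999 + 2·1.008 = 474.972 g/mol.
Mass of Al per formula unit: 1 × 26.982 = 26.982 g.
Weight fraction Al = 26.982 / 474.972 = 0.0568.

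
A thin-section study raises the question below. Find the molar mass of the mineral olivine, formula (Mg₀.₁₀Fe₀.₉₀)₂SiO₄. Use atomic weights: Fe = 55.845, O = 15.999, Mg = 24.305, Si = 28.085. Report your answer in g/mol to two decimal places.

Mg: 0.20 × 24.305 = 4.8610
Fe: 1.80 × 55.845 = 100.5210
Si: 1 × 28.085 = 28.0850
O: 4 × 15.999 = 63.9960
Summing the contributions gives the formula mass.

197.46 g/mol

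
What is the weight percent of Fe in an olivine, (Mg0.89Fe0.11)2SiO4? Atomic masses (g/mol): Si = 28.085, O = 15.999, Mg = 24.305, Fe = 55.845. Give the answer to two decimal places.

8.32 weight percent

Formula mass = 1.78*24.305 + 0.22*55.845 + 1*28.085 + 4*15.999 = 147.630 g/mol, of which 12.286 g is Fe.
So Fe makes up 12.286/147.630 = 0.0832 of the mass, i.e. 8.32%.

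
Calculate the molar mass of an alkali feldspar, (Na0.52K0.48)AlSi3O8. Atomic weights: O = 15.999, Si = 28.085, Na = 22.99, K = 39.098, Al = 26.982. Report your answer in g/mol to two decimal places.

269.95 g/mol

The formula mass is the sum 0.52(22.99) + 0.48(39.098) + 1(26.982) + 3(28.085) + 8(15.999).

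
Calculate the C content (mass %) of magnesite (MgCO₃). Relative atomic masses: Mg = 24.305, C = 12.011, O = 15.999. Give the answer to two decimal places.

14.25 mass %

Formula mass = 1×24.305 + 1×12.011 + 3×15.999 = 84.313 g/mol, of which 12.011 g is C.
So C makes up 12.011/84.313 = 0.1425 of the mass, i.e. 14.25%.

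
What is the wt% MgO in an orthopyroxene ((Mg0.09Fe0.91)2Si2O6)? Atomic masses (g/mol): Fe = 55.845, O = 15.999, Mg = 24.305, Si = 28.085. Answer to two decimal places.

2.81 wt%

Formula mass = 258.177 g/mol.
0.18 Mg → 0.1800 mol MgO per formula unit; M(MgO) = 40.304, so MgO mass = 7.255 g.
7.255/258.177 × 100 = 2.81 wt%.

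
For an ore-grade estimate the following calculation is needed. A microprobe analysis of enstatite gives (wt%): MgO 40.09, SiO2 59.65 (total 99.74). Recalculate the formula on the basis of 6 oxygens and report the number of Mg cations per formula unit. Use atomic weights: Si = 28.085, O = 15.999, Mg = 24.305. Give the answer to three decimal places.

MgO (M=40.304): mol = 0.99469; Mg = 0.99469, O = 0.99469.
SiO2 (M=60.083): mol = 0.99279; Si = 0.99279, O = 1.98558.
ΣO = 2.98027; factor = 6/ΣO = 2.01324.
Mg apfu = 0.99469 × 2.01324 = 2.003.

2.003 Mg apfu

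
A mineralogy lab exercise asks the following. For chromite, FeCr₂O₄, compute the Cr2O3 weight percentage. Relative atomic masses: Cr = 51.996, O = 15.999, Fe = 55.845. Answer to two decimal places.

M(FeCr₂O₄) = 223.833 g/mol; M(Cr2O3) = 151.989 g/mol.
Moles Cr2O3 per formula unit = 2 Cr ÷ 2 = 1.0000.
Cr2O3 fraction = (1.0000 × 151.989) / 223.833 = 151.989/223.833 = 0.6790.

67.90 wt%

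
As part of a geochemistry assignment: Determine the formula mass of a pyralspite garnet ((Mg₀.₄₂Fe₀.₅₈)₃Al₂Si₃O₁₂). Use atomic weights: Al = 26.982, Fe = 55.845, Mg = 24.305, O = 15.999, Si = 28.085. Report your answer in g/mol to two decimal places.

M = 1.26×24.305 + 1.74×55.845 + 2×26.982 + 3×28.085 + 12×15.999

458.00 g/mol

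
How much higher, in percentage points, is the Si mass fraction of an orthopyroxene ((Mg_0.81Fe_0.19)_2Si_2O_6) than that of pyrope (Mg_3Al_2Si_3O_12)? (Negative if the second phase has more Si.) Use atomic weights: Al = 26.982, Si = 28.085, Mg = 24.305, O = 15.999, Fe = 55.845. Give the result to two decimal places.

5.50 percentage points

First mineral: 56.170 g Si in 212.759 g formula = 26.40 wt% Si.
Second mineral: 84.255 g Si in 403.122 g formula = 20.90 wt% Si.
26.40% − 20.90% gives a difference of 5.50 percentage points.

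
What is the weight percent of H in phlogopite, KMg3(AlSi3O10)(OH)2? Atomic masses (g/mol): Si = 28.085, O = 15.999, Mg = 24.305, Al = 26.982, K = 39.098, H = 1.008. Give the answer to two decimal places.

0.48 weight percent

Molar mass of KMg3(AlSi3O10)(OH)2: 1*39.098 + 3*24.305 + 1*26.982 + 3*28.085 + 12*15.999 + 2*1.008 = 417.254 g/mol.
Mass of H per formula unit: 2 × 1.008 = 2.016 g.
Weight fraction H = 2.016 / 417.254 = 0.0048.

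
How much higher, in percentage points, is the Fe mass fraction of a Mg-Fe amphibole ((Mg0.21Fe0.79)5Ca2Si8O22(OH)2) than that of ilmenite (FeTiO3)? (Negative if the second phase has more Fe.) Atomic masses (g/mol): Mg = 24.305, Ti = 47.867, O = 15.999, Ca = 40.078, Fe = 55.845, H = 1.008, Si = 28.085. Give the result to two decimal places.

First mineral: 220.588 g Fe in 936.936 g formula = 23.54 wt% Fe.
Second mineral: 55.845 g Fe in 151.709 g formula = 36.81 wt% Fe.
23.54% − 36.81% gives a difference of -13.27 percentage points.

-13.27 percentage points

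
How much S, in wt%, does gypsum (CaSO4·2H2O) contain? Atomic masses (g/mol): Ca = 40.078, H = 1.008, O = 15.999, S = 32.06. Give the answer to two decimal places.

Molar mass of CaSO4·2H2O: 1×40.078 + 1×32.06 + 6×15.999 + 4×1.008 = 172.164 g/mol.
Mass of S per formula unit: 1 × 32.06 = 32.060 g.
Weight fraction S = 32.060 / 172.164 = 0.1862.

18.62 wt%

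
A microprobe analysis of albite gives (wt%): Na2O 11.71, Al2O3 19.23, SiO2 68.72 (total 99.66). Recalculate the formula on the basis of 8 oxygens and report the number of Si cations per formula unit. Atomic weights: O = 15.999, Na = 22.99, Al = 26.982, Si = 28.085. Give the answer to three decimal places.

Na2O: 11.71/61.979 = 0.18893 mol → 0.37786 mol Na, 0.18893 mol O.
Al2O3: 19.23/101.961 = 0.18860 mol → 0.37720 mol Al, 0.56580 mol O.
SiO2: 68.72/60.083 = 1.14375 mol → 1.14375 mol Si, 2.28750 mol O.
Total oxygen = 3.04223 mol. Normalization factor = 8/3.04223 = 2.62965.
Si per 8 O = 1.14375 × 2.62965 = 3.008.

3.008 Si apfu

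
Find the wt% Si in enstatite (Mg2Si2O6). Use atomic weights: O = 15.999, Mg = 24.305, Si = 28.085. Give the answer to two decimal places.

Molar mass of Mg2Si2O6: 2×24.305 + 2×28.085 + 6×15.999 = 200.774 g/mol.
Mass of Si per formula unit: 2 × 28.085 = 56.170 g.
Weight fraction Si = 56.170 / 200.774 = 0.2798.

27.98 weight percent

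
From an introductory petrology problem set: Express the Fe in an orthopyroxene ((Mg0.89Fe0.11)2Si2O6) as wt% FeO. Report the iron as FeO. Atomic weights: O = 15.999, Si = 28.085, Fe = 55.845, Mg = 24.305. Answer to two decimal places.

7.61 wt%

Molar mass of (Mg0.89Fe0.11)2Si2O6 = 1.78×24.305 + 0.22×55.845 + 2×28.085 + 6×15.999 = 207.713 g/mol.
Each formula unit contains 0.22 Fe, equivalent to 0.22/1 = 0.2200 mol FeO.
M(FeO) = 1×55.845 + 1×15.999 = 71.844 g/mol.
Mass of FeO per formula unit = 0.2200 × 71.844 = 15.806 g.
FeO wt% = 15.806 / 207.713 × 100 = 7.61%.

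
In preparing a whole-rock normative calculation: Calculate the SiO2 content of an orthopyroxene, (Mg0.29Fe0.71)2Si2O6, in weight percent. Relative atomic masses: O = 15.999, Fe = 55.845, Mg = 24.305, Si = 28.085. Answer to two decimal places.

48.94 wt%

Molar mass of (Mg0.29Fe0.71)2Si2O6 = 0.58*24.305 + 1.42*55.845 + 2*28.085 + 6*15.999 = 245.561 g/mol.
Each formula unit contains 2 Si, equivalent to 2/1 = 2.0000 mol SiO2.
M(SiO2) = 1×28.085 + 2×15.999 = 60.083 g/mol.
Mass of SiO2 per formula unit = 2.0000 × 60.083 = 120.166 g.
SiO2 wt% = 120.166 / 245.561 × 100 = 48.94%.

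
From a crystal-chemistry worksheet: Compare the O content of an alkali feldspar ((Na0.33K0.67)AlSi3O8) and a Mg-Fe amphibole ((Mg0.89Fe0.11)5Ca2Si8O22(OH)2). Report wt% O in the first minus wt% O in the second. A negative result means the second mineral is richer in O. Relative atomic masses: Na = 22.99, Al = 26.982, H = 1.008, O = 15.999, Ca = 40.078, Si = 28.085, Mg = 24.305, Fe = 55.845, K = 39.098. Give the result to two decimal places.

O in (Na0.33K0.67)AlSi3O8: molar mass 273.011 g/mol; 8×15.999 = 127.992 g → 46.88 wt%.
O in (Mg0.89Fe0.11)5Ca2Si8O22(OH)2: molar mass 829.700 g/mol; 24×15.999 = 383.976 g → 46.28 wt%.
Difference = 46.88 − 46.28 = 0.60 percentage points.

0.60 percentage points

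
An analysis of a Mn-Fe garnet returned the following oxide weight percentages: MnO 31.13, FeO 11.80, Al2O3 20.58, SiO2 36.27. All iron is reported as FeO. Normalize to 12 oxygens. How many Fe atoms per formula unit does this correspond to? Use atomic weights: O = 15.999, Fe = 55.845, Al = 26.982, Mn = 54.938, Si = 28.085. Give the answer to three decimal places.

0.816 Fe apfu

MnO: 31.13/70.937 = 0.43884 mol → 0.43884 mol Mn, 0.43884 mol O.
FeO: 11.80/71.844 = 0.16424 mol → 0.16424 mol Fe, 0.16424 mol O.
Al2O3: 20.58/101.961 = 0.20184 mol → 0.40368 mol Al, 0.60552 mol O.
SiO2: 36.27/60.083 = 0.60366 mol → 0.60366 mol Si, 1.20732 mol O.
Total oxygen = 2.41592 mol. Normalization factor = 12/2.41592 = 4.96705.
Fe per 12 O = 0.16424 × 4.96705 = 0.816.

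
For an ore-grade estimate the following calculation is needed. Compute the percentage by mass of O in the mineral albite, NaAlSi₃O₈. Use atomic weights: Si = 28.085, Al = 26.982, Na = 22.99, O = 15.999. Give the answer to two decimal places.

48.81 weight percent

Molar mass of NaAlSi₃O₈: 1*22.99 + 1*26.982 + 3*28.085 + 8*15.999 = 262.219 g/mol.
Mass of O per formula unit: 8 × 15.999 = 127.992 g.
Weight fraction O = 127.992 / 262.219 = 0.4881.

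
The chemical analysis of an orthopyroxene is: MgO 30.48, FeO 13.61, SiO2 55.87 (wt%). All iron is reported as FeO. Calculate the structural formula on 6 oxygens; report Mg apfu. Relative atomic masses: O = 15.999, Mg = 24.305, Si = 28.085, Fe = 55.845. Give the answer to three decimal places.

1.617 Mg apfu

30.48 wt% MgO ÷ 40.304 g/mol = 0.75625 mol, giving 0.75625 Mg and 0.75625 O.
13.61 wt% FeO ÷ 71.844 g/mol = 0.18944 mol, giving 0.18944 Fe and 0.18944 O.
55.87 wt% SiO2 ÷ 60.083 g/mol = 0.92988 mol, giving 0.92988 Si and 1.85976 O.
Oxygen sums to 2.80545; scaling by 6/2.80545 = 2.13869 puts the formula on 6 O.
Mg: 0.75625 × 2.13869 = 1.617 atoms per formula unit.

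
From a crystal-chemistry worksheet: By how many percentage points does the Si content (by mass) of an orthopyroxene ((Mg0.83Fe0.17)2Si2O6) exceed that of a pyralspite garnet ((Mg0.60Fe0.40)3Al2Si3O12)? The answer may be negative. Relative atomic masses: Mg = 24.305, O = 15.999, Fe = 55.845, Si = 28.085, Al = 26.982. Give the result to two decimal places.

7.45 percentage points

Si in (Mg0.83Fe0.17)2Si2O6: molar mass 211.498 g/mol; 2×28.085 = 56.170 g → 26.56 wt%.
Si in (Mg0.60Fe0.40)3Al2Si3O12: molar mass 440.970 g/mol; 3×28.085 = 84.255 g → 19.11 wt%.
Difference = 26.56 − 19.11 = 7.45 percentage points.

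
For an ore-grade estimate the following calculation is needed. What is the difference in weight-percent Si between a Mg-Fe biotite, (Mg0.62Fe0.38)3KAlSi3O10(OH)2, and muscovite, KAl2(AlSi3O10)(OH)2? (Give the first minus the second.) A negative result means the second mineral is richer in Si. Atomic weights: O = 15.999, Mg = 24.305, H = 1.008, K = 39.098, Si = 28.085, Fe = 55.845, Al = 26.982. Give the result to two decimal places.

-2.56 percentage points

M((Mg0.62Fe0.38)3KAlSi3O10(OH)2) = 453.210 g/mol, so wt% Si = 84.255/453.210 × 100 = 18.59%.
M(KAl2(AlSi3O10)(OH)2) = 398.303 g/mol, so wt% Si = 84.255/398.303 × 100 = 21.15%.
18.59 − 21.15 = -2.56 pp.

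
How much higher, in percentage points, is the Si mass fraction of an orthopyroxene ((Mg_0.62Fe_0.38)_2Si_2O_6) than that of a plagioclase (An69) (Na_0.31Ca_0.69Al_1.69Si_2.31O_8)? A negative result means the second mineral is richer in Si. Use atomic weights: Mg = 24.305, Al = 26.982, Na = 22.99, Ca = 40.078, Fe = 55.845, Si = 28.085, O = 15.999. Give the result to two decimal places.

Si in (Mg_0.62Fe_0.38)_2Si_2O_6: molar mass 224.744 g/mol; 2×28.085 = 56.170 g → 24.99 wt%.
Si in Na_0.31Ca_0.69Al_1.69Si_2.31O_8: molar mass 273.249 g/mol; 2.31×28.085 = 64.876 g → 23.74 wt%.
Difference = 24.99 − 23.74 = 1.25 percentage points.

1.25 percentage points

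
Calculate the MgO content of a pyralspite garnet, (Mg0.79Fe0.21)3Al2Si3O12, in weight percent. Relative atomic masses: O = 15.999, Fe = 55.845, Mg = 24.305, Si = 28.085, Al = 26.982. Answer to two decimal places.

Molar mass of (Mg0.79Fe0.21)3Al2Si3O12 = 2.37×24.305 + 0.63×55.845 + 2×26.982 + 3×28.085 + 12×15.999 = 422.992 g/mol.
Each formula unit contains 2.37 Mg, equivalent to 2.37/1 = 2.3700 mol MgO.
M(MgO) = 1×24.305 + 1×15.999 = 40.304 g/mol.
Mass of MgO per formula unit = 2.3700 × 40.304 = 95.520 g.
MgO wt% = 95.520 / 422.992 × 100 = 22.58%.

22.58 wt%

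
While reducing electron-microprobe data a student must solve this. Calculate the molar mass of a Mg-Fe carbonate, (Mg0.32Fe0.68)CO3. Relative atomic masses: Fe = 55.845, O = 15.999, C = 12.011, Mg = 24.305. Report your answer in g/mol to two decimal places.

105.76 g/mol

The formula mass is the sum 0.32(24.305) + 0.68(55.845) + 1(12.011) + 3(15.999).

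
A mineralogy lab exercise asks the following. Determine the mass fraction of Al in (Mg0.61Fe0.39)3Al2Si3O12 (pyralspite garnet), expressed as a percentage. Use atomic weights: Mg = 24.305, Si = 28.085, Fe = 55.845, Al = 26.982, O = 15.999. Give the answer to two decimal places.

M((Mg0.61Fe0.39)3Al2Si3O12) = 440.024 g/mol.
Al contributes 2 × 26.982 = 53.964 g per mole.
53.964/440.024 = 0.1226 → 12.26%.

12.26 weight percent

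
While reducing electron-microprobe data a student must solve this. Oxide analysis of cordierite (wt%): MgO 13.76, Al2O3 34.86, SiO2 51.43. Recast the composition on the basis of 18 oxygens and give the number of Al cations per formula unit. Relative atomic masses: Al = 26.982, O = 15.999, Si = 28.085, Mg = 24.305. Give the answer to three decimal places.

3.997 Al apfu

MgO (M=40.304): mol = 0.34141; Mg = 0.34141, O = 0.34141.
Al2O3 (M=101.961): mol = 0.34190; Al = 0.68380, O = 1.02570.
SiO2 (M=60.083): mol = 0.85598; Si = 0.85598, O = 1.71196.
ΣO = 3.07907; factor = 18/ΣO = 5.84592.
Al apfu = 0.68380 × 5.84592 = 3.997.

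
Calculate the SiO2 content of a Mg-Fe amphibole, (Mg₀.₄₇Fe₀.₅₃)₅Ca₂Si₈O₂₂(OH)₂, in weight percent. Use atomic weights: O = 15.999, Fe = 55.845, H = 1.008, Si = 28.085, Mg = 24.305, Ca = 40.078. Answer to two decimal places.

Molar mass of (Mg₀.₄₇Fe₀.₅₃)₅Ca₂Si₈O₂₂(OH)₂ = 2.35×24.305 + 2.65×55.845 + 2×40.078 + 8×28.085 + 24×15.999 + 2×1.008 = 895.934 g/mol.
Each formula unit contains 8 Si, equivalent to 8/1 = 8.0000 mol SiO2.
M(SiO2) = 1×28.085 + 2×15.999 = 60.083 g/mol.
Mass of SiO2 per formula unit = 8.0000 × 60.083 = 480.664 g.
SiO2 wt% = 480.664 / 895.934 × 100 = 53.65%.

53.65 wt%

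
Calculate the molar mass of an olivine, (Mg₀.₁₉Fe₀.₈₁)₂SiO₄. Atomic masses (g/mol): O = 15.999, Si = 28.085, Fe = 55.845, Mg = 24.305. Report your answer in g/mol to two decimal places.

M = 0.38·24.305 + 1.62·55.845 + 1·28.085 + 4·15.999

191.79 g/mol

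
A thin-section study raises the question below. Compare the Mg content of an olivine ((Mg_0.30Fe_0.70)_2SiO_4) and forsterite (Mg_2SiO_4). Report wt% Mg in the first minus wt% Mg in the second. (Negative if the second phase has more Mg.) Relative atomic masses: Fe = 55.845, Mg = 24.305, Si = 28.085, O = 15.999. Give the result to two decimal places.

-26.66 percentage points

Mg in (Mg_0.30Fe_0.70)_2SiO_4: molar mass 184.847 g/mol; 0.60×24.305 = 14.583 g → 7.89 wt%.
Mg in Mg_2SiO_4: molar mass 140.691 g/mol; 2×24.305 = 48.610 g → 34.55 wt%.
Difference = 7.89 − 34.55 = -26.66 percentage points.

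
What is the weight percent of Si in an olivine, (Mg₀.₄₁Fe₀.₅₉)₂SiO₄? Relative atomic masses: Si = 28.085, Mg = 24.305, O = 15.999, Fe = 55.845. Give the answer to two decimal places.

15.79 wt%

Formula mass = 0.82*24.305 + 1.18*55.845 + 1*28.085 + 4*15.999 = 177.908 g/mol, of which 28.085 g is Si.
So Si makes up 28.085/177.908 = 0.1579 of the mass, i.e. 15.79%.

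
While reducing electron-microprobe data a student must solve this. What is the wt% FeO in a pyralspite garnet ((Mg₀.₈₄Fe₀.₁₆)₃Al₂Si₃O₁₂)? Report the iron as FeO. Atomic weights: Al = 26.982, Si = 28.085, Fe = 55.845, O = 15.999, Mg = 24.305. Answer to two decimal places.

8.24 wt%

M((Mg₀.₈₄Fe₀.₁₆)₃Al₂Si₃O₁₂) = 418.261 g/mol; M(FeO) = 71.844 g/mol.
Moles FeO per formula unit = 0.48 Fe ÷ 1 = 0.4800.
FeO fraction = (0.4800 × 71.844) / 418.261 = 34.485/418.261 = 0.0824.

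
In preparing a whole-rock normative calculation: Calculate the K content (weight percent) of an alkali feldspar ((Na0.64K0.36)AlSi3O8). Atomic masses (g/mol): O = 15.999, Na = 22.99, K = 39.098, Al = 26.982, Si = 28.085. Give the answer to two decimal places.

Formula mass = 0.64*22.99 + 0.36*39.098 + 1*26.982 + 3*28.085 + 8*15.999 = 268.018 g/mol, of which 14.075 g is K.
So K makes up 14.075/268.018 = 0.0525 of the mass, i.e. 5.25%.

5.25 weight percent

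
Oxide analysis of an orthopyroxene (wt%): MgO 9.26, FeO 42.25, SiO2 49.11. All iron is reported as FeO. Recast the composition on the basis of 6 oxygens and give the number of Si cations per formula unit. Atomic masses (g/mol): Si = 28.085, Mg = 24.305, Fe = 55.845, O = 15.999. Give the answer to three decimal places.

2.000 Si apfu

MgO: 9.26/40.304 = 0.22975 mol → 0.22975 mol Mg, 0.22975 mol O.
FeO: 42.25/71.844 = 0.58808 mol → 0.58808 mol Fe, 0.58808 mol O.
SiO2: 49.11/60.083 = 0.81737 mol → 0.81737 mol Si, 1.63474 mol O.
Total oxygen = 2.45257 mol. Normalization factor = 6/2.45257 = 2.44641.
Si per 6 O = 0.81737 × 2.44641 = 2.000.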